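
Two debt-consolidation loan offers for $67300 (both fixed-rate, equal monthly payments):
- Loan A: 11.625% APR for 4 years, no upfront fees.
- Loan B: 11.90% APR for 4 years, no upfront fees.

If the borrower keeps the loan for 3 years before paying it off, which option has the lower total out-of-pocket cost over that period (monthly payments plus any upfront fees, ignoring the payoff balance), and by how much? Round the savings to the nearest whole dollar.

Loan A by $326

Loan A: at 11.625% the monthly rate is 0.0096875, so the payment is 67,300 × 0.0096875 / (1 − 1.0096875^−48) = $1,759.90.
Loan B: monthly rate = 11.9%/12 = 0.0099167; payment = 67,300 × 0.0099167 / (1 − (1+0.0099167)^−48) = $1,768.96.
Over 36 months: Loan A costs 36 × $1,759.90 = $63,356.40; Loan B costs 36 × $1,768.96 = $63,682.56.
Loan A is cheaper by $63,682.56 − $63,356.40 = $326.16.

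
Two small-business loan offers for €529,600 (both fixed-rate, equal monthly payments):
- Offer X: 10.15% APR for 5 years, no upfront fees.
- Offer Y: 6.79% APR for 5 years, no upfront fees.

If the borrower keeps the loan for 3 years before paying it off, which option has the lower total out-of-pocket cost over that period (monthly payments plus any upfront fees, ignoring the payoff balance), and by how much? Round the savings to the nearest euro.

Offer Y by €30,861

Offer X: monthly rate = 10.15%/12 = 0.0084583; payment = 529,600 × 0.0084583 / (1 − (1+0.0084583)^−60) = €11,291.56.
Offer Y: monthly rate = 6.79%/12 = 0.0056583; payment = 529,600 × 0.0056583 / (1 − (1+0.0056583)^−60) = €10,434.32.
Over 36 months: Offer X costs 36 × €11,291.56 = €406,496.16; Offer Y costs 36 × €10,434.32 = €375,635.52.
Offer Y is cheaper by €406,496.16 − €375,635.52 = €30,860.64.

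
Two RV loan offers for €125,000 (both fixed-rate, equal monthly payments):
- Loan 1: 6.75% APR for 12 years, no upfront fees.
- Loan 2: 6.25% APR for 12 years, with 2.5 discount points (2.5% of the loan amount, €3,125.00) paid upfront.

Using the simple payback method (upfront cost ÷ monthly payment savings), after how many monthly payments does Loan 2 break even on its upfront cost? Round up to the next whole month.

96 months

Loan 1: monthly rate = 6.75%/12 = 0.0056250; payment = 125,000 × 0.0056250 / (1 − (1+0.0056250)^−144) = €1,268.88.
Loan 2: monthly rate = 6.25%/12 = 0.0052083; payment = 125,000 × 0.0052083 / (1 − (1+0.0052083)^−144) = €1,236.05.
Monthly savings = €1,268.88 − €1,236.05 = €32.83.
Break-even = €3,125.00 / €32.83 = 95.19 → 96 months.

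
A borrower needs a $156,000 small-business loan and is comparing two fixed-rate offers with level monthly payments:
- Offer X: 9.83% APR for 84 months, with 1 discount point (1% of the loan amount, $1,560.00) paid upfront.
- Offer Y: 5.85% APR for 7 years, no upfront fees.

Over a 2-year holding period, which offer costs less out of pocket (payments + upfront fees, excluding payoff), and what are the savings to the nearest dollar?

Offer X: monthly rate = 9.83%/12 = 0.0081917; payment = 156,000 × 0.0081917 / (1 − (1+0.0081917)^−84) = $2,576.10.
Offer Y: monthly rate = 5.85%/12 = 0.0048750; payment = 156,000 × 0.0048750 / (1 − (1+0.0048750)^−84) = $2,267.73.
Over 24 months: Offer X costs 24 × $2,576.10 + $1,560.00 = $63,386.40; Offer Y costs 24 × $2,267.73 = $54,425.52.
Offer Y is cheaper by $63,386.40 − $54,425.52 = $8,960.88.

Offer Y by $8,961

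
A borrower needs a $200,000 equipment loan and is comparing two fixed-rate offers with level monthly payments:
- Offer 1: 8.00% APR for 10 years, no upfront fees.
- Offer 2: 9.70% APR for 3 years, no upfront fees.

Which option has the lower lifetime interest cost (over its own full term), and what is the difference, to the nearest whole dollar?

Offer 1: monthly rate = 8%/12 = 0.0066667; payment = 200,000 × 0.0066667 / (1 − (1+0.0066667)^−120) = $2,426.55.
Total interest on Offer 1 = 120 × $2,426.55 − $200,000 = $91,186.00.
Offer 2: at 9.70% the monthly rate is 0.0080833, so the payment is 200,000 × 0.0080833 / (1 − 1.0080833^−36) = $6,425.30.
Total interest on Offer 2 = 36 × $6,425.30 − $200,000 = $31,310.80.
Offer 2 is lower by $59,875.20.

Offer 2 by $59,875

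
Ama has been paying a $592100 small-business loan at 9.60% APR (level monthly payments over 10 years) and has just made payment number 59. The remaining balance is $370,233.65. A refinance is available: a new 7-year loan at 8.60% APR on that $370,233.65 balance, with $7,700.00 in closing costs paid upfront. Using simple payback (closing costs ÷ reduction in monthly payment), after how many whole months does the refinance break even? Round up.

Current payment = 592,100 × 9.6%/12 / (1 − (1+0.0080000)^−120) = $7,694.08.
Refinanced payment = 370,233.65 × 0.0071667 / (1 − (1+0.0071667)^−84) = $5,881.83.
Monthly savings = $7,694.08 − $5,881.83 = $1,812.25.
Break-even = $7,700.00 / $1,812.25 = 4.25 → 5 months.

5 months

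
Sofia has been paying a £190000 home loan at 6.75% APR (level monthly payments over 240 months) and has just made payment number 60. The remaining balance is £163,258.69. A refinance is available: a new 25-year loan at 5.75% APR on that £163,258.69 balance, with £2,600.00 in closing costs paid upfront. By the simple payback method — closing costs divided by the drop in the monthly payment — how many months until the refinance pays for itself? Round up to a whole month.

Current payment = 190,000 × 6.75%/12 / (1 − (1+0.0056250)^−240) = £1,444.69.
Refinanced payment = 163,258.69 × 0.0047917 / (1 − (1+0.0047917)^−300) = £1,027.07.
Monthly savings = £1,444.69 − £1,027.07 = £417.62.
Break-even = £2,600.00 / £417.62 = 6.23 → 7 months.

7 months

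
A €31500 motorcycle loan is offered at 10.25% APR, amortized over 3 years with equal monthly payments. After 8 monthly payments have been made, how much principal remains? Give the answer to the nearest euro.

With monthly rate i = 10.25%/12 = 0.0085417, the balance after k of n payments is P · [(1+i)^n − (1+i)^k] / [(1+i)^n − 1].
(1+0.0085417)^36 = 1.35824598 and (1+0.0085417)^8 = 1.07041149, so the balance is 31,500 × (1.35824598 − 1.07041149) / (1.35824598 − 1) = €25,308.83.

€25,309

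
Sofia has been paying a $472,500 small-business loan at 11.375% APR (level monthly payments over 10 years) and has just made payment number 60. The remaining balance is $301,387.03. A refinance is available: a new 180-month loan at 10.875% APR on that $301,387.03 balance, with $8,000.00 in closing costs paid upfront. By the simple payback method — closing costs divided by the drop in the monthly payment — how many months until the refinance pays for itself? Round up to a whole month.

3 months

Current payment = 472,500 × 11.375%/12 / (1 − (1+0.0094792)^−120) = $6,609.39.
Refinanced payment = 301,387.03 × 0.0090625 / (1 − (1+0.0090625)^−180) = $3,401.94.
Monthly savings = $6,609.39 − $3,401.94 = $3,207.45.
Break-even = $8,000.00 / $3,207.45 = 2.49 → 3 months.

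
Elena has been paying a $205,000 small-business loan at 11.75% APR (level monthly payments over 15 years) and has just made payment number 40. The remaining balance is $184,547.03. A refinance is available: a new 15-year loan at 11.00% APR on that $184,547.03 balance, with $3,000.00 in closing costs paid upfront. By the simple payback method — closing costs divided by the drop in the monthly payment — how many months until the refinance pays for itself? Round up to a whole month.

10 months

Current payment = 205,000 × 11.75%/12 / (1 − (1+0.0097917)^−180) = $2,427.47.
Refinanced payment = 184,547.03 × 0.0091667 / (1 − (1+0.0091667)^−180) = $2,097.56.
Monthly savings = $2,427.47 − $2,097.56 = $329.91.
Break-even = $3,000.00 / $329.91 = 9.09 → 10 months.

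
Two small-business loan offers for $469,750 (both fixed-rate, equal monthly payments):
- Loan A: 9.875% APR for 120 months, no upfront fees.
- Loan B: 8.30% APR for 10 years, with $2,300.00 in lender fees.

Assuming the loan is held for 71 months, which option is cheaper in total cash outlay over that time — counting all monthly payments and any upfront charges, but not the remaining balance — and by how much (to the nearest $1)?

Loan B by $26,186

Loan A: at 9.875% the monthly rate is 0.0082292, so the payment is 469,750 × 0.0082292 / (1 − 1.0082292^−120) = $6,175.31.
Loan B: at 8.30% the monthly rate is 0.0069167, so the payment is 469,750 × 0.0069167 / (1 − 1.0069167^−120) = $5,774.10.
Over 71 months: Loan A costs 71 × $6,175.31 = $438,447.01; Loan B costs 71 × $5,774.10 + $2,300.00 = $412,261.10.
Loan B is cheaper by $438,447.01 − $412,261.10 = $26,185.91.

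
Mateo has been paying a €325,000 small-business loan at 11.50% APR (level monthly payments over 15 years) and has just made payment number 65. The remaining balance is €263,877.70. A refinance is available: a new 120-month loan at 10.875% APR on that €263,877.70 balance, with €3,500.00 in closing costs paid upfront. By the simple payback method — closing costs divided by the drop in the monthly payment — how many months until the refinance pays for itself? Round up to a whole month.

Current payment = 325,000 × 11.5%/12 / (1 − (1+0.0095833)^−180) = €3,796.62.
Refinanced payment = 263,877.70 × 0.0090625 / (1 − (1+0.0090625)^−120) = €3,616.27.
Monthly savings = €3,796.62 − €3,616.27 = €180.35.
Break-even = €3,500.00 / €180.35 = 19.41 → 20 months.

20 months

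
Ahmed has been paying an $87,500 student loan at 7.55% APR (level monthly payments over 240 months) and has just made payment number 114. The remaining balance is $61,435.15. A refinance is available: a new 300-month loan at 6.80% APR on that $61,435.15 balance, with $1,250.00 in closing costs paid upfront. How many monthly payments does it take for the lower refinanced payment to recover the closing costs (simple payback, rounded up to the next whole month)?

5 months

Current payment = 87,500 × 7.55%/12 / (1 − (1+0.0062917)^−240) = $707.57.
Refinanced payment = 61,435.15 × 0.0056667 / (1 − (1+0.0056667)^−300) = $426.40.
Monthly savings = $707.57 − $426.40 = $281.17.
Break-even = $1,250.00 / $281.17 = 4.45 → 5 months.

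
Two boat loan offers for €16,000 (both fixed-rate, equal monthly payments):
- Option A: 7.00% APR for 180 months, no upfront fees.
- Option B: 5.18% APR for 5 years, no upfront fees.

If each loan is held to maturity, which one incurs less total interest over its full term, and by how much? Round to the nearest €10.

Option A: at 7.00% the monthly rate is 0.0058333, so the payment is 16,000 × 0.0058333 / (1 − 1.0058333^−180) = €143.81.
Total interest on Option A = 180 × €143.81 − €16,000 = €9,885.80.
Option B: at 5.18% the monthly rate is 0.0043167, so the payment is 16,000 × 0.0043167 / (1 − 1.0043167^−60) = €303.26.
Total interest on Option B = 60 × €303.26 − €16,000 = €2,195.60.
Option B is lower by €7,690.20.

Option B by €7,690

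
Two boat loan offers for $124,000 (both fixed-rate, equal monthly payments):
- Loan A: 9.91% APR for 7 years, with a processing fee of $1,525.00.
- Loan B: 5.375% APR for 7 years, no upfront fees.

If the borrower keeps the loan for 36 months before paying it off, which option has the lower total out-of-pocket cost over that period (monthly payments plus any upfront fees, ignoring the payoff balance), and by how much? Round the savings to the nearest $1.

Loan A: monthly rate = 9.91%/12 = 0.0082583; payment = 124,000 × 0.0082583 / (1 − (1+0.0082583)^−84) = $2,052.79.
Loan B: at 5.375% the monthly rate is 0.0044792, so the payment is 124,000 × 0.0044792 / (1 − 1.0044792^−84) = $1,774.54.
Over 36 months: Loan A costs 36 × $2,052.79 + $1,525.00 = $75,425.44; Loan B costs 36 × $1,774.54 = $63,883.44.
Loan B is cheaper by $75,425.44 − $63,883.44 = $11,542.00.

Loan B by $11,542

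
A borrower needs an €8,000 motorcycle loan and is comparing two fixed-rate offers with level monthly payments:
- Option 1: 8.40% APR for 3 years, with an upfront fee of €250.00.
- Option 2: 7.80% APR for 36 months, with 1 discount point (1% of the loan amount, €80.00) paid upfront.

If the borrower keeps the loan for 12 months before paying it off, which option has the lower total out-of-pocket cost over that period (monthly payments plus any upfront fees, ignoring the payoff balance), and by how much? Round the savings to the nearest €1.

Option 2 by €197

Option 1: at 8.40% the monthly rate is 0.0070000, so the payment is 8,000 × 0.0070000 / (1 − 1.0070000^−36) = €252.17.
Option 2: at 7.80% the monthly rate is 0.0065000, so the payment is 8,000 × 0.0065000 / (1 − 1.0065000^−36) = €249.95.
Over 12 months: Option 1 costs 12 × €252.17 + €250.00 = €3,276.04; Option 2 costs 12 × €249.95 + €80.00 = €3,079.40.
Option 2 is cheaper by €3,276.04 − €3,079.40 = €196.64.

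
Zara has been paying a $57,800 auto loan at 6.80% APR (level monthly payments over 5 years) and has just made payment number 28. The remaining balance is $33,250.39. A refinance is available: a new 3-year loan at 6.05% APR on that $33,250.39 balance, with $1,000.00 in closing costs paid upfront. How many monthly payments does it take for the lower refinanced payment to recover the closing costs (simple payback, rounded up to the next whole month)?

8 months

Current payment = 57,800 × 6.8%/12 / (1 − (1+0.0056667)^−60) = $1,139.06.
Refinanced payment = 33,250.39 × 0.0050417 / (1 − (1+0.0050417)^−36) = $1,012.29.
Monthly savings = $1,139.06 − $1,012.29 = $126.77.
Break-even = $1,000.00 / $126.77 = 7.89 → 8 months.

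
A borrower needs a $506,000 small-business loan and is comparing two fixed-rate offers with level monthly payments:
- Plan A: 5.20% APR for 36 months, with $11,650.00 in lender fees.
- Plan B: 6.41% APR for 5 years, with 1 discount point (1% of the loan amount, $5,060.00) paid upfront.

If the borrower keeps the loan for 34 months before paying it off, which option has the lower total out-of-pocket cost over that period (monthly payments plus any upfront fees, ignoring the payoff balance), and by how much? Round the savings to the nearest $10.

Plan A: monthly rate = 5.2%/12 = 0.0043333; payment = 506,000 × 0.0043333 / (1 − (1+0.0043333)^−36) = $15,210.75.
Plan B: monthly rate = 6.41%/12 = 0.0053417; payment = 506,000 × 0.0053417 / (1 − (1+0.0053417)^−60) = $9,879.15.
Over 34 months: Plan A costs 34 × $15,210.75 + $11,650.00 = $528,815.50; Plan B costs 34 × $9,879.15 + $5,060.00 = $340,951.10.
Plan B is cheaper by $528,815.50 − $340,951.10 = $187,864.40.

Plan B by $187,860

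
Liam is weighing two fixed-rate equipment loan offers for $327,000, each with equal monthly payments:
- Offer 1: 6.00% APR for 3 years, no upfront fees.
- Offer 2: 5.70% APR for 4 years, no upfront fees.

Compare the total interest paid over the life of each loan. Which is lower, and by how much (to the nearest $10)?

Offer 1 by $8,340

Offer 1: at 6.00% the monthly rate is 0.0050000, so the payment is 327,000 × 0.0050000 / (1 − 1.0050000^−36) = $9,947.97.
Total interest on Offer 1 = 36 × $9,947.97 − $327,000 = $31,126.92.
Offer 2: at 5.70% the monthly rate is 0.0047500, so the payment is 327,000 × 0.0047500 / (1 − 1.0047500^−48) = $7,634.71.
Total interest on Offer 2 = 48 × $7,634.71 − $327,000 = $39,466.08.
Offer 1 is lower by $8,339.16.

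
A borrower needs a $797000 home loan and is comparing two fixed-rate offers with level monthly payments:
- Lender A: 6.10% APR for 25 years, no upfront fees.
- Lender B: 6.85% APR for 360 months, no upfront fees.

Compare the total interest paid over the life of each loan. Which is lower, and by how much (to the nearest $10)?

Lender A: monthly rate = 6.1%/12 = 0.0050833; payment = 797,000 × 0.0050833 / (1 − (1+0.0050833)^−300) = $5,183.91.
Total interest on Lender A = 300 × $5,183.91 − $797,000 = $758,173.00.
Lender B: monthly rate = 6.85%/12 = 0.0057083; payment = 797,000 × 0.0057083 / (1 − (1+0.0057083)^−360) = $5,222.42.
Total interest on Lender B = 360 × $5,222.42 − $797,000 = $1,083,071.20.
Lender A is lower by $324,898.20.

Lender A by $324,900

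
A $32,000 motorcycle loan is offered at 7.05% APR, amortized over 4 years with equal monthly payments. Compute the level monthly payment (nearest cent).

At 7.05% the monthly rate is 0.0058750, so the payment is 32,000 × 0.0058750 / (1 − 1.0058750^−48) = $767.02.

$767.02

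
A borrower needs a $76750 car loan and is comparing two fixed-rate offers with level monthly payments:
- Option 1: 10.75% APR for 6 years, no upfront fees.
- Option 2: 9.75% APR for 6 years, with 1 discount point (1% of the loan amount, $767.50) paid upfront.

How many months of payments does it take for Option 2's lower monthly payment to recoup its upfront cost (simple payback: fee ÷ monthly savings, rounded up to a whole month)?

Option 1: at 10.75% the monthly rate is 0.0089583, so the payment is 76,750 × 0.0089583 / (1 − 1.0089583^−72) = $1,451.06.
Option 2: at 9.75% the monthly rate is 0.0081250, so the payment is 76,750 × 0.0081250 / (1 − 1.0081250^−72) = $1,412.20.
Monthly savings = $1,451.06 − $1,412.20 = $38.86.
Break-even = $767.50 / $38.86 = 19.75 → 20 months.

20 months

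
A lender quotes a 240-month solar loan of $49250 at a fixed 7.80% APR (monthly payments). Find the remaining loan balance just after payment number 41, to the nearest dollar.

$45,238

With monthly rate i = 7.8%/12 = 0.0065000, the balance after k of n payments is P · [(1+i)^n − (1+i)^k] / [(1+i)^n − 1].
(1+0.0065000)^240 = 4.73485860 and (1+0.0065000)^41 = 1.30426232, so the balance is 49,250 × (4.73485860 − 1.30426232) / (4.73485860 − 1) = $45,237.82.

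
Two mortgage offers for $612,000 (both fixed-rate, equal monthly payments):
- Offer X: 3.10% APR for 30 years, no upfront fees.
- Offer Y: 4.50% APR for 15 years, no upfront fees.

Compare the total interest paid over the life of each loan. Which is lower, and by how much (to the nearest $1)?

Offer Y by $98,086

Offer X: monthly rate = 3.1%/12 = 0.0025833; payment = 612,000 × 0.0025833 / (1 − (1+0.0025833)^−360) = $2,613.34.
Total interest on Offer X = 360 × $2,613.34 − $612,000 = $328,802.40.
Offer Y: monthly rate = 4.5%/12 = 0.0037500; payment = 612,000 × 0.0037500 / (1 − (1+0.0037500)^−180) = $4,681.76.
Total interest on Offer Y = 180 × $4,681.76 − $612,000 = $230,716.80.
Offer Y is lower by $98,085.60.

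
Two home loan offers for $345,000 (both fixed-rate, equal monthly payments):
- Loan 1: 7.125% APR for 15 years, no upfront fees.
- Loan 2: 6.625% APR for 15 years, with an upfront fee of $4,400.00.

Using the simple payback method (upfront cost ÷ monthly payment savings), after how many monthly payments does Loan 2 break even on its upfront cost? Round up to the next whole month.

Loan 1: at 7.125% the monthly rate is 0.0059375, so the payment is 345,000 × 0.0059375 / (1 − 1.0059375^−180) = $3,125.12.
Loan 2: monthly rate = 6.625%/12 = 0.0055208; payment = 345,000 × 0.0055208 / (1 − (1+0.0055208)^−180) = $3,029.08.
Monthly savings = $3,125.12 − $3,029.08 = $96.04.
Break-even = $4,400.00 / $96.04 = 45.81 → 46 months.

46 months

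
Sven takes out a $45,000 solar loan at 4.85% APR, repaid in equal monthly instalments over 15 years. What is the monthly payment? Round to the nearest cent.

Monthly rate = 4.85%/12 = 0.0040417; payment = 45,000 × 0.0040417 / (1 − (1+0.0040417)^−180) = $352.35.

$352.35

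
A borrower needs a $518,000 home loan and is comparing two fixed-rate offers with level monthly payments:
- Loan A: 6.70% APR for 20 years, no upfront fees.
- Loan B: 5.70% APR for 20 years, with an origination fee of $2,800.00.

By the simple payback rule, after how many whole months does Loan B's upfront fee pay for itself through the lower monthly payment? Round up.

10 months

Loan A: at 6.70% the monthly rate is 0.0055833, so the payment is 518,000 × 0.0055833 / (1 − 1.0055833^−240) = $3,923.30.
Loan B: at 5.70% the monthly rate is 0.0047500, so the payment is 518,000 × 0.0047500 / (1 − 1.0047500^−240) = $3,622.02.
Monthly savings = $3,923.30 − $3,622.02 = $301.28.
Break-even = $2,800.00 / $301.28 = 9.29 → 10 months.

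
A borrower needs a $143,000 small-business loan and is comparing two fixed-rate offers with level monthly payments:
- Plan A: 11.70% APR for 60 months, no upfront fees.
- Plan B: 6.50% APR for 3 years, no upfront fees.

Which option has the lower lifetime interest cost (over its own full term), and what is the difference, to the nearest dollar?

Plan A: at 11.70% the monthly rate is 0.0097500, so the payment is 143,000 × 0.0097500 / (1 − 1.0097500^−60) = $3,159.32.
Total interest on Plan A = 60 × $3,159.32 − $143,000 = $46,559.20.
Plan B: monthly rate = 6.5%/12 = 0.0054167; payment = 143,000 × 0.0054167 / (1 − (1+0.0054167)^−36) = $4,382.81.
Total interest on Plan B = 36 × $4,382.81 − $143,000 = $14,781.16.
Plan B is lower by $31,778.04.

Plan B by $31,778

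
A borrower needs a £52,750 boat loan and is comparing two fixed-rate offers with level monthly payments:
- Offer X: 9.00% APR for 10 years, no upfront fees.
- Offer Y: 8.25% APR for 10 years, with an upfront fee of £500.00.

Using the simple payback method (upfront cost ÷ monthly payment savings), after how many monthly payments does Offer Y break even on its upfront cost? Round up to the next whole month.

Offer X: at 9.00% the monthly rate is 0.0075000, so the payment is 52,750 × 0.0075000 / (1 − 1.0075000^−120) = £668.21.
Offer Y: at 8.25% the monthly rate is 0.0068750, so the payment is 52,750 × 0.0068750 / (1 − 1.0068750^−120) = £646.99.
Monthly savings = £668.21 − £646.99 = £21.22.
Break-even = £500.00 / £21.22 = 23.56 → 24 months.

24 months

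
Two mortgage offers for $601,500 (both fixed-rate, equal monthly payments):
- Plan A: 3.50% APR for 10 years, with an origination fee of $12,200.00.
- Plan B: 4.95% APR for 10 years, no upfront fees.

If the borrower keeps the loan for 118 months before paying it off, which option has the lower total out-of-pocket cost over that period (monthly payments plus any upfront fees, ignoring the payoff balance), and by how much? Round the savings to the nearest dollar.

Plan A: at 3.50% the monthly rate is 0.0029167, so the payment is 601,500 × 0.0029167 / (1 − 1.0029167^−120) = $5,947.98.
Plan B: at 4.95% the monthly rate is 0.0041250, so the payment is 601,500 × 0.0041250 / (1 − 1.0041250^−120) = $6,365.15.
Over 118 months: Plan A costs 118 × $5,947.98 + $12,200.00 = $714,061.64; Plan B costs 118 × $6,365.15 = $751,087.70.
Plan A is cheaper by $751,087.70 − $714,061.64 = $37,026.06.

Plan A by $37,026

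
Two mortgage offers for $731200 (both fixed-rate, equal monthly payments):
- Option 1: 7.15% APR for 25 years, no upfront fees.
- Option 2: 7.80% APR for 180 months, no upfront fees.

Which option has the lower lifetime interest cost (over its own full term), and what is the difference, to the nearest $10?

Option 2 by $328,800

Option 1: monthly rate = 7.15%/12 = 0.0059583; payment = 731,200 × 0.0059583 / (1 − (1+0.0059583)^−300) = $5,238.15.
Total interest on Option 1 = 300 × $5,238.15 − $731,200 = $840,245.00.
Option 2: at 7.80% the monthly rate is 0.0065000, so the payment is 731,200 × 0.0065000 / (1 − 1.0065000^−180) = $6,903.57.
Total interest on Option 2 = 180 × $6,903.57 − $731,200 = $511,442.60.
Option 2 is lower by $328,802.40.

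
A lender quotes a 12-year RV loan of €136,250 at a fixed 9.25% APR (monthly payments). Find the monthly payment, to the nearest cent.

€1,569.81

At 9.25% the monthly rate is 0.0077083, so the payment is 136,250 × 0.0077083 / (1 − 1.0077083^−144) = €1,569.81.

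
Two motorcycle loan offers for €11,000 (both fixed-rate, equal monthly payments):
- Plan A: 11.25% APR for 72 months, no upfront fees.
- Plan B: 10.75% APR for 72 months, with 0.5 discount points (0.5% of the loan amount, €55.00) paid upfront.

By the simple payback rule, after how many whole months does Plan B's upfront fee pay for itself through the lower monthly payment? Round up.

Plan A: at 11.25% the monthly rate is 0.0093750, so the payment is 11,000 × 0.0093750 / (1 − 1.0093750^−72) = €210.79.
Plan B: at 10.75% the monthly rate is 0.0089583, so the payment is 11,000 × 0.0089583 / (1 − 1.0089583^−72) = €207.97.
Monthly savings = €210.79 − €207.97 = €2.82.
Break-even = €55.00 / €2.82 = 19.50 → 20 months.

20 months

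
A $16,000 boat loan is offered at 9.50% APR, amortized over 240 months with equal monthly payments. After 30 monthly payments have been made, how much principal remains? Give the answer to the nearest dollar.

With monthly rate i = 9.5%/12 = 0.0079167, the balance after k of n payments is P · [(1+i)^n − (1+i)^k] / [(1+i)^n − 1].
(1+0.0079167)^240 = 6.63606141 and (1+0.0079167)^30 = 1.26688968, so the balance is 16,000 × (6.63606141 − 1.26688968) / (6.63606141 − 1) = $15,242.34.

$15,242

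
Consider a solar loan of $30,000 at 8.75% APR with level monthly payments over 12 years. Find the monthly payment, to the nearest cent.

$337.20

Monthly rate = 8.75%/12 = 0.0072917; payment = 30,000 × 0.0072917 / (1 − (1+0.0072917)^−144) = $337.20.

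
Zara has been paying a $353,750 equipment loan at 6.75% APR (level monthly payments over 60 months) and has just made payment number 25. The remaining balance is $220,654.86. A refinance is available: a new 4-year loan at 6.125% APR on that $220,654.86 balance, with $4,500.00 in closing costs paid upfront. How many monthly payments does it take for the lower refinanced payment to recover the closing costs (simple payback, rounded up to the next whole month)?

3 months

Current payment = 353,750 × 6.75%/12 / (1 − (1+0.0056250)^−60) = $6,963.02.
Refinanced payment = 220,654.86 × 0.0051042 / (1 − (1+0.0051042)^−48) = $5,194.74.
Monthly savings = $6,963.02 − $5,194.74 = $1,768.28.
Break-even = $4,500.00 / $1,768.28 = 2.54 → 3 months.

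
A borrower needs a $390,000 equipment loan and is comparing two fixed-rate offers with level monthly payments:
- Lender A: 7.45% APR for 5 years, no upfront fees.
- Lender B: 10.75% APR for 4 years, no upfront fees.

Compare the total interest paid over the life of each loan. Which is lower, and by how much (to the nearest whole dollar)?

Lender A by $13,226

Lender A: at 7.45% the monthly rate is 0.0062083, so the payment is 390,000 × 0.0062083 / (1 − 1.0062083^−60) = $7,805.54.
Total interest on Lender A = 60 × $7,805.54 − $390,000 = $78,332.40.
Lender B: monthly rate = 10.75%/12 = 0.0089583; payment = 390,000 × 0.0089583 / (1 − (1+0.0089583)^−48) = $10,032.47.
Total interest on Lender B = 48 × $10,032.47 − $390,000 = $91,558.56.
Lender A is lower by $13,226.16.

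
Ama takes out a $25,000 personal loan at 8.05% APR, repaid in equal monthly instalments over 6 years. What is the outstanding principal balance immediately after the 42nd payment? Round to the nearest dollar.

$11,892

With monthly rate i = 8.05%/12 = 0.0067083, the balance after k of n payments is P · [(1+i)^n − (1+i)^k] / [(1+i)^n − 1].
(1+0.0067083)^72 = 1.61831769 and (1+0.0067083)^42 = 1.32420088, so the balance is 25,000 × (1.61831769 − 1.32420088) / (1.61831769 − 1) = $11,891.82.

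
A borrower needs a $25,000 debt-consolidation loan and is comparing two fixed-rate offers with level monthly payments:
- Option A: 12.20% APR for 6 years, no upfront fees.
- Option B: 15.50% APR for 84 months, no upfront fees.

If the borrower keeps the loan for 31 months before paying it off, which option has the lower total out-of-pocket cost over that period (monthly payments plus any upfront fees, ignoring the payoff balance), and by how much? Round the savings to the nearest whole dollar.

Option B by $59

Option A: at 12.20% the monthly rate is 0.0101667, so the payment is 25,000 × 0.0101667 / (1 − 1.0101667^−72) = $491.36.
Option B: at 15.50% the monthly rate is 0.0129167, so the payment is 25,000 × 0.0129167 / (1 − 1.0129167^−84) = $489.46.
Over 31 months: Option A costs 31 × $491.36 = $15,232.16; Option B costs 31 × $489.46 = $15,173.26.
Option B is cheaper by $15,232.16 − $15,173.26 = $58.90.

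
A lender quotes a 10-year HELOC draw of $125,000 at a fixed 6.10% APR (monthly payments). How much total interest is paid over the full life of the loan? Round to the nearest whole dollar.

Monthly rate = 6.1%/12 = 0.0050833; payment = 125,000 × 0.0050833 / (1 − (1+0.0050833)^−120) = $1,394.04.
Total paid = 120 × $1,394.04 = $167,284.80; interest = $167,284.80 − $125,000 = $42,284.80.

$42,285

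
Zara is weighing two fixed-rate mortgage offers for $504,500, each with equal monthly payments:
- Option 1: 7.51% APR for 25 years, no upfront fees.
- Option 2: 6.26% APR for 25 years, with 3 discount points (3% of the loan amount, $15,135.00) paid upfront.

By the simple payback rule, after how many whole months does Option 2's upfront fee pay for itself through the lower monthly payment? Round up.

Option 1: at 7.51% the monthly rate is 0.0062583, so the payment is 504,500 × 0.0062583 / (1 − 1.0062583^−300) = $3,731.49.
Option 2: at 6.26% the monthly rate is 0.0052167, so the payment is 504,500 × 0.0052167 / (1 − 1.0052167^−300) = $3,331.15.
Monthly savings = $3,731.49 − $3,331.15 = $400.34.
Break-even = $15,135.00 / $400.34 = 37.81 → 38 months.

38 months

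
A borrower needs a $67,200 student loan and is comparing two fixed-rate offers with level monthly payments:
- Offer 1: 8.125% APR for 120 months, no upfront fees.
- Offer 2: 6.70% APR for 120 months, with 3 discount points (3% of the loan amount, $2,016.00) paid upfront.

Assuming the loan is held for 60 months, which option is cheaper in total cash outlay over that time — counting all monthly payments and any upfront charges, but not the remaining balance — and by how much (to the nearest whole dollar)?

Offer 2 by $976

Offer 1: at 8.125% the monthly rate is 0.0067708, so the payment is 67,200 × 0.0067708 / (1 − 1.0067708^−120) = $819.77.
Offer 2: monthly rate = 6.7%/12 = 0.0055833; payment = 67,200 × 0.0055833 / (1 − (1+0.0055833)^−120) = $769.90.
Over 60 months: Offer 1 costs 60 × $819.77 = $49,186.20; Offer 2 costs 60 × $769.90 + $2,016.00 = $48,210.00.
Offer 2 is cheaper by $49,186.20 − $48,210.00 = $976.20.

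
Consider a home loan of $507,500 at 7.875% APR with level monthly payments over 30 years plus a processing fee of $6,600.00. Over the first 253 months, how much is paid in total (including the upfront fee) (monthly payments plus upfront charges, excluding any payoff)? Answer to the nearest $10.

$937,570

Monthly rate = 7.875%/12 = 0.0065625; payment = 507,500 × 0.0065625 / (1 − (1+0.0065625)^−360) = $3,679.73.
Total outlay = 253 × $3,679.73 + $6,600.00 = $937,571.69.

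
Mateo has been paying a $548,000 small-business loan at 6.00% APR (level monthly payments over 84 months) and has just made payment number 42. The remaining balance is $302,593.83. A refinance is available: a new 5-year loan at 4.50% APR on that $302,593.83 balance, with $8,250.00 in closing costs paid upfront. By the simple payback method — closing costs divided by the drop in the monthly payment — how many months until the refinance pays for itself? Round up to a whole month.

Current payment = 548,000 × 6%/12 / (1 − (1+0.0050000)^−84) = $8,005.49.
Refinanced payment = 302,593.83 × 0.0037500 / (1 − (1+0.0037500)^−60) = $5,641.26.
Monthly savings = $8,005.49 − $5,641.26 = $2,364.23.
Break-even = $8,250.00 / $2,364.23 = 3.49 → 4 months.

4 months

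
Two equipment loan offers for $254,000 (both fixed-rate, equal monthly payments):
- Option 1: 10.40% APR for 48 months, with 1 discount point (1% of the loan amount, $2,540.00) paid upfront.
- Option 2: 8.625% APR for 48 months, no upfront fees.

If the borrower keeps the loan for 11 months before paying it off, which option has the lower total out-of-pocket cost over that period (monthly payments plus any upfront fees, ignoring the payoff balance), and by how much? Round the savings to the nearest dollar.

Option 2 by $4,909

Option 1: monthly rate = 10.4%/12 = 0.0086667; payment = 254,000 × 0.0086667 / (1 − (1+0.0086667)^−48) = $6,491.00.
Option 2: at 8.625% the monthly rate is 0.0071875, so the payment is 254,000 × 0.0071875 / (1 − 1.0071875^−48) = $6,275.67.
Over 11 months: Option 1 costs 11 × $6,491.00 + $2,540.00 = $73,941.00; Option 2 costs 11 × $6,275.67 = $69,032.37.
Option 2 is cheaper by $73,941.00 − $69,032.37 = $4,908.63.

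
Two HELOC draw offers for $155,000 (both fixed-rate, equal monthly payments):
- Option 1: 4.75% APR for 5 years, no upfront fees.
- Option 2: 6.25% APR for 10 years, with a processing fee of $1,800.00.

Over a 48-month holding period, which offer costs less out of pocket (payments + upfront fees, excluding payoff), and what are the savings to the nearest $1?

Option 2 by $54,215

Option 1: at 4.75% the monthly rate is 0.0039583, so the payment is 155,000 × 0.0039583 / (1 − 1.0039583^−60) = $2,907.32.
Option 2: monthly rate = 6.25%/12 = 0.0052083; payment = 155,000 × 0.0052083 / (1 − (1+0.0052083)^−120) = $1,740.34.
Over 48 months: Option 1 costs 48 × $2,907.32 = $139,551.36; Option 2 costs 48 × $1,740.34 + $1,800.00 = $85,336.32.
Option 2 is cheaper by $139,551.36 − $85,336.32 = $54,215.04.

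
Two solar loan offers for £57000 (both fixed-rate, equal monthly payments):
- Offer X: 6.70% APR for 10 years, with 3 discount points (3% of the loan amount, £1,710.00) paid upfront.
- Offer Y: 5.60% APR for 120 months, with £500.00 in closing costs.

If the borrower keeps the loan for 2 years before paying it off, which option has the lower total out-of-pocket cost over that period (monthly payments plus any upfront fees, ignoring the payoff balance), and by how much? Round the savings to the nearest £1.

Offer X: at 6.70% the monthly rate is 0.0055833, so the payment is 57,000 × 0.0055833 / (1 − 1.0055833^−120) = £653.04.
Offer Y: at 5.60% the monthly rate is 0.0046667, so the payment is 57,000 × 0.0046667 / (1 − 1.0046667^−120) = £621.43.
Over 24 months: Offer X costs 24 × £653.04 + £1,710.00 = £17,382.96; Offer Y costs 24 × £621.43 + £500.00 = £15,414.32.
Offer Y is cheaper by £17,382.96 − £15,414.32 = £1,968.64.

Offer Y by £1,969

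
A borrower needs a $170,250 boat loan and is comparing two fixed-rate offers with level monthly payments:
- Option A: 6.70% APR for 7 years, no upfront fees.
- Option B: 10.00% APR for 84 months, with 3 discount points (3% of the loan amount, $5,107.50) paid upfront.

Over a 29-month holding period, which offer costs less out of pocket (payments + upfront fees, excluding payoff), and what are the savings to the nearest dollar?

Option A: monthly rate = 6.7%/12 = 0.0055833; payment = 170,250 × 0.0055833 / (1 − (1+0.0055833)^−84) = $2,544.63.
Option B: at 10.00% the monthly rate is 0.0083333, so the payment is 170,250 × 0.0083333 / (1 − 1.0083333^−84) = $2,826.35.
Over 29 months: Option A costs 29 × $2,544.63 = $73,794.27; Option B costs 29 × $2,826.35 + $5,107.50 = $87,071.65.
Option A is cheaper by $87,071.65 − $73,794.27 = $13,277.38.

Option A by $13,277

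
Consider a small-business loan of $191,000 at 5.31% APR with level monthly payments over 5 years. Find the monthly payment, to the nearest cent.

$3,631.60

Monthly rate = 5.31%/12 = 0.0044250; payment = 191,000 × 0.0044250 / (1 − (1+0.0044250)^−60) = $3,631.60.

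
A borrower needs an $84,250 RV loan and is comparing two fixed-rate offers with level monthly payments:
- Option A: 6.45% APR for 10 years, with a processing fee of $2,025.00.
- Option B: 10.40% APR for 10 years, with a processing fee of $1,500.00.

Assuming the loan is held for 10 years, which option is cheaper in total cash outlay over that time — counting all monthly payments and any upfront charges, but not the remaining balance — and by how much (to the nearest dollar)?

Option A by $20,789

Option A: monthly rate = 6.45%/12 = 0.0053750; payment = 84,250 × 0.0053750 / (1 − (1+0.0053750)^−120) = $954.50.
Option B: monthly rate = 10.4%/12 = 0.0086667; payment = 84,250 × 0.0086667 / (1 − (1+0.0086667)^−120) = $1,132.12.
Over 120 months: Option A costs 120 × $954.50 + $2,025.00 = $116,565.00; Option B costs 120 × $1,132.12 + $1,500.00 = $137,354.40.
Option A is cheaper by $137,354.40 − $116,565.00 = $20,789.40.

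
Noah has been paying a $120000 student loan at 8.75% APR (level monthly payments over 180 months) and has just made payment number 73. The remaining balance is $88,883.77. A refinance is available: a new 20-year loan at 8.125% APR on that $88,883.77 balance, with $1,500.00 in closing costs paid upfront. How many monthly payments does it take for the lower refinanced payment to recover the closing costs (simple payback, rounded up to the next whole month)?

Current payment = 120,000 × 8.75%/12 / (1 − (1+0.0072917)^−180) = $1,199.34.
Refinanced payment = 88,883.77 × 0.0067708 / (1 − (1+0.0067708)^−240) = $750.39.
Monthly savings = $1,199.34 − $750.39 = $448.95.
Break-even = $1,500.00 / $448.95 = 3.34 → 4 months.

4 months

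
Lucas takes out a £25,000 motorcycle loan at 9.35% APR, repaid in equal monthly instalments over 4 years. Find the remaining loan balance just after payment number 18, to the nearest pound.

With monthly rate i = 9.35%/12 = 0.0077917, the balance after k of n payments is P · [(1+i)^n − (1+i)^k] / [(1+i)^n − 1].
(1+0.0077917)^48 = 1.45143175 and (1+0.0077917)^18 = 1.14993616, so the balance is 25,000 × (1.45143175 − 1.14993616) / (1.45143175 − 1) = £16,696.63.

£16,697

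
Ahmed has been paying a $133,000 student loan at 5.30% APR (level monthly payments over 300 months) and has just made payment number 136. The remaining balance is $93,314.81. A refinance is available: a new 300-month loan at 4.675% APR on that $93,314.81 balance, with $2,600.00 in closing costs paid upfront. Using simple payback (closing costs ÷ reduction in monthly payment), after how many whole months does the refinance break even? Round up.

Current payment = 133,000 × 5.3%/12 / (1 − (1+0.0044167)^−300) = $800.93.
Refinanced payment = 93,314.81 × 0.0038958 / (1 − (1+0.0038958)^−300) = $527.99.
Monthly savings = $800.93 − $527.99 = $272.94.
Break-even = $2,600.00 / $272.94 = 9.53 → 10 months.

10 months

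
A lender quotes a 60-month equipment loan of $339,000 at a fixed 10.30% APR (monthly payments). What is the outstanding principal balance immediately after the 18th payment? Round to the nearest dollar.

With monthly rate i = 10.3%/12 = 0.0085833, the balance after k of n payments is P · [(1+i)^n − (1+i)^k] / [(1+i)^n − 1].
(1+0.0085833)^60 = 1.66996448 and (1+0.0085833)^18 = 1.16630509, so the balance is 339,000 × (1.66996448 − 1.16630509) / (1.66996448 − 1) = $254,850.13.

$254,850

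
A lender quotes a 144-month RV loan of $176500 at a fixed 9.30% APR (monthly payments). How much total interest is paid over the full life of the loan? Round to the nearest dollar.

At 9.30% the monthly rate is 0.0077500, so the payment is 176,500 × 0.0077500 / (1 − 1.0077500^−144) = $2,038.56.
Total paid = 144 × $2,038.56 = $293,552.64; interest = $293,552.64 − $176,500 = $117,052.64.

$117,053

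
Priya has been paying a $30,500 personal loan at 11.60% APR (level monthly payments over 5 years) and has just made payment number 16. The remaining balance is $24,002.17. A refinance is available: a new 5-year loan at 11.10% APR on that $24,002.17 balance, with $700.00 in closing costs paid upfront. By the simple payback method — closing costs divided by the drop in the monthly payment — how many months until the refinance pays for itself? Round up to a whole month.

Current payment = 30,500 × 11.6%/12 / (1 − (1+0.0096667)^−60) = $672.31.
Refinanced payment = 24,002.17 × 0.0092500 / (1 − (1+0.0092500)^−60) = $523.06.
Monthly savings = $672.31 − $523.06 = $149.25.
Break-even = $700.00 / $149.25 = 4.69 → 5 months.

5 months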